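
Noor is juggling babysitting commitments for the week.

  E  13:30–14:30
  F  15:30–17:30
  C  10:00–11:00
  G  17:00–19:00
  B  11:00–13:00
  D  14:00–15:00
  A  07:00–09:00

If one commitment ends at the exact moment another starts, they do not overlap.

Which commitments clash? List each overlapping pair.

D & E, F & G

Sorted by start: A, C, B, E, D, F, G.
C starts after A ends, so nothing later overlaps A either.
B starts exactly when C ends (back-to-back, no overlap), so nothing later overlaps C either.
E starts after B ends, so nothing later overlaps B either.
D starts before E ends → E and D overlap.
F starts after E ends, so nothing later overlaps E either.
F starts after D ends, so nothing later overlaps D either.
G starts before F ends → F and G overlap.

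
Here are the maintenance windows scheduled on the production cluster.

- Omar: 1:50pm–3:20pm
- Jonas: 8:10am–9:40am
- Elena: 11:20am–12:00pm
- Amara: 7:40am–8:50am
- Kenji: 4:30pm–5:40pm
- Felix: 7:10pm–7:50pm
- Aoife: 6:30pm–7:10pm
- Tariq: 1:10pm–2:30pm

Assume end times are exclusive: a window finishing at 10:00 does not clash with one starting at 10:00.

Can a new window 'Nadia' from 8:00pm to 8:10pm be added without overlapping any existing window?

Amara: ends 8:50am at or before Nadia starts 8:00pm → clear.
Jonas: ends 9:40am at or before Nadia starts 8:00pm → clear.
Elena: ends 12:00pm at or before Nadia starts 8:00pm → clear.
Tariq: ends 2:30pm at or before Nadia starts 8:00pm → clear.
Omar: ends 3:20pm at or before Nadia starts 8:00pm → clear.
Kenji: ends 5:40pm at or before Nadia starts 8:00pm → clear.
Aoife: ends 7:10pm at or before Nadia starts 8:00pm → clear.
Felix: ends 7:50pm at or before Nadia starts 8:00pm → clear.

Yes — the slot is free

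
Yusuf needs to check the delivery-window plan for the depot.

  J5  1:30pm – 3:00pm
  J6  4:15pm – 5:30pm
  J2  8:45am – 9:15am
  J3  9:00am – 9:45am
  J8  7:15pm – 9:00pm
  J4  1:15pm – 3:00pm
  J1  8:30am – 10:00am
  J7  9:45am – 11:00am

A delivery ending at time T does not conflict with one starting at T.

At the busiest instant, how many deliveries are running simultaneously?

Walk through starts and ends in time order (an end at T is processed before a start at T):
8:30am start J1 → 1
8:45am start J2 → 2
9:00am start J3 → 3
9:15am end J2 → 2
9:45am end J3 → 1
9:45am start J7 → 2
10:00am end J1 → 1
11:00am end J7 → 0
1:15pm start J4 → 1
1:30pm start J5 → 2
3:00pm end J4 → 1
3:00pm end J5 → 0
4:15pm start J6 → 1
5:30pm end J6 → 0
7:15pm start J8 → 1
9:00pm end J8 → 0
Peak is 3, at 9:00am (J1, J2, J3).

3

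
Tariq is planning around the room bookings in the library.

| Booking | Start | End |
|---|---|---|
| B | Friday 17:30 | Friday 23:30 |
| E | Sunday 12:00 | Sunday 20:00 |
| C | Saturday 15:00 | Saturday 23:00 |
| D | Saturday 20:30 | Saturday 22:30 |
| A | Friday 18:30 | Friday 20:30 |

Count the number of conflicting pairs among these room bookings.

2

Two intervals overlap when each starts before the other ends.
Sorted by start: B, A, C, D, E.
A starts before B ends → B and A overlap.
C starts after B ends, so B has no further overlaps.
C starts after A ends, so A has no further overlaps.
D starts before C ends → C and D overlap.
E starts after C ends.
E starts after D ends.
Overlapping pairs: A & B, C & D — 2 in total.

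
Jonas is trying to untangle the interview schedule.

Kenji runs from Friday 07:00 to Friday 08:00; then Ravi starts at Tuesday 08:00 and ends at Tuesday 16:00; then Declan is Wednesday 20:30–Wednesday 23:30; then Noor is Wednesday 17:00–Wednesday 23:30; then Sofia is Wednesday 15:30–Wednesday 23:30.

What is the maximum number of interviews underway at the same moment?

3

Walk through starts and ends in time order (an end at T is processed before a start at T):
Tuesday 08:00 start Ravi → 1
Tuesday 16:00 end Ravi → 0
Wednesday 15:30 start Sofia → 1
Wednesday 17:00 start Noor → 2
Wednesday 20:30 start Declan → 3
Wednesday 23:30 end Declan → 2
Wednesday 23:30 end Noor → 1
Wednesday 23:30 end Sofia → 0
Friday 07:00 start Kenji → 1
Friday 08:00 end Kenji → 0
Peak is 3, at Wednesday 20:30 (Declan, Noor, Sofia).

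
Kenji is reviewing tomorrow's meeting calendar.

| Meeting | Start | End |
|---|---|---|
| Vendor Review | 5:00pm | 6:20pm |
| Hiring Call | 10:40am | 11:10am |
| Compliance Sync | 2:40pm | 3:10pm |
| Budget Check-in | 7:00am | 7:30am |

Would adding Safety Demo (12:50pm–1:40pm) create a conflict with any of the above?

Budget Check-in: ends 7:30am at or before Safety Demo starts 12:50pm → clear.
Hiring Call: ends 11:10am at or before Safety Demo starts 12:50pm → clear.
Compliance Sync: starts 2:40pm at or after Safety Demo ends 1:40pm → clear.
Vendor Review: starts 5:00pm at or after Safety Demo ends 1:40pm → clear.

No — it doesn't clash with anything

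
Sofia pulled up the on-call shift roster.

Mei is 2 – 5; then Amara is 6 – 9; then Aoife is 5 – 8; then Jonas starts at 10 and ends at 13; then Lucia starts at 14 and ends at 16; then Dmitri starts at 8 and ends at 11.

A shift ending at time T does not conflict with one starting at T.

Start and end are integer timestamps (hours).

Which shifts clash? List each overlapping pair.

Amara & Aoife, Amara & Dmitri, Dmitri & Jonas

Two intervals overlap when each starts before the other ends.
Sorted by start: Mei, Aoife, Amara, Dmitri, Jonas, Lucia.
Aoife starts exactly when Mei ends (back-to-back, no overlap); Mei is clear from here.
Amara starts before Aoife ends → Aoife and Amara overlap.
Dmitri starts exactly when Aoife ends (back-to-back, no overlap); Aoife is clear from here.
Dmitri starts before Amara ends → Amara and Dmitri overlap.
Jonas starts after Amara ends; Amara is clear from here.
Jonas starts before Dmitri ends → Dmitri and Jonas overlap.
Lucia starts after Dmitri ends.
Lucia starts after Jonas ends.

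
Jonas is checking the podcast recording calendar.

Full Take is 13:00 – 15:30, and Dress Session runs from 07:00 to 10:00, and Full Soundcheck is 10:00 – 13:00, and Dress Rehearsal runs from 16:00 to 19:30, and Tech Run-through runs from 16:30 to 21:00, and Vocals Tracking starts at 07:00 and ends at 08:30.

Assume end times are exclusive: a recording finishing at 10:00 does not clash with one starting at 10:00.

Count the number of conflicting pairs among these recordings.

Check each pair: they overlap iff neither finishes before the other starts.
Sorted by start: Vocals Tracking, Dress Session, Full Soundcheck, Full Take, Dress Rehearsal, Tech Run-through.
Dress Session starts before Vocals Tracking ends → Vocals Tracking and Dress Session overlap.
Full Soundcheck starts after Vocals Tracking ends — done with Vocals Tracking.
Full Soundcheck starts exactly when Dress Session ends (back-to-back, no overlap) — done with Dress Session.
Full Take starts exactly when Full Soundcheck ends (back-to-back, no overlap) — done with Full Soundcheck.
Dress Rehearsal starts after Full Take ends — done with Full Take.
Tech Run-through starts before Dress Rehearsal ends → Dress Rehearsal and Tech Run-through overlap.
Overlapping pairs: Dress Rehearsal & Tech Run-through, Dress Session & Vocals Tracking — 2 in total.

2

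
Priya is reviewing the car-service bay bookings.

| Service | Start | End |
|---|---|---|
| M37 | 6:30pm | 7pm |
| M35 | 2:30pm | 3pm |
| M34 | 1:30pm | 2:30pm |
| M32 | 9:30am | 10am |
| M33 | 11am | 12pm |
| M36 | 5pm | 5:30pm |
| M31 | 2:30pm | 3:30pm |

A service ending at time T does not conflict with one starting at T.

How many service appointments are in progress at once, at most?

2

Sort all start/end points and keep a running count:
9:30am start M32 → 1
10am end M32 → 0
11am start M33 → 1
12pm end M33 → 0
1:30pm start M34 → 1
2:30pm end M34 → 0
2:30pm start M31 → 1
2:30pm start M35 → 2
3pm end M35 → 1
3:30pm end M31 → 0
5pm start M36 → 1
5:30pm end M36 → 0
6:30pm start M37 → 1
7pm end M37 → 0
Peak is 2, at 2:30pm (M31, M35).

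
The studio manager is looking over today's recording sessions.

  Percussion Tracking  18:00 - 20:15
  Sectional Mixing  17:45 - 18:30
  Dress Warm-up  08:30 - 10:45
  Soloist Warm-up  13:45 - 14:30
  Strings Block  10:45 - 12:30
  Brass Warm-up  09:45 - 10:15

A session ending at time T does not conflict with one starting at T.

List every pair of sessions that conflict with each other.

Brass Warm-up & Dress Warm-up, Percussion Tracking & Sectional Mixing

Check each pair: they overlap iff neither finishes before the other starts.
Sorted by start: Dress Warm-up, Brass Warm-up, Strings Block, Soloist Warm-up, Sectional Mixing, Percussion Tracking.
Brass Warm-up starts before Dress Warm-up ends → Dress Warm-up and Brass Warm-up overlap.
Strings Block starts exactly when Dress Warm-up ends (back-to-back, no overlap), so nothing later overlaps Dress Warm-up either.
Strings Block starts after Brass Warm-up ends, so nothing later overlaps Brass Warm-up either.
Soloist Warm-up starts after Strings Block ends, so nothing later overlaps Strings Block either.
Sectional Mixing starts after Soloist Warm-up ends, so nothing later overlaps Soloist Warm-up either.
Percussion Tracking starts before Sectional Mixing ends → Sectional Mixing and Percussion Tracking overlap.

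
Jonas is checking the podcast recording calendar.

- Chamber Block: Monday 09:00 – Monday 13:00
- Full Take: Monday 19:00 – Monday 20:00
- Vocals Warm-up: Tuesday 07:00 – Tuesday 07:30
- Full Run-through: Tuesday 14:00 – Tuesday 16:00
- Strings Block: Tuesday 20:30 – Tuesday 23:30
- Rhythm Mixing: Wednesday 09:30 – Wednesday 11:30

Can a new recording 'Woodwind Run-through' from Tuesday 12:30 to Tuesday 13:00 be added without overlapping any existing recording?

Chamber Block: ends Monday 13:00 at or before Woodwind Run-through starts Tuesday 12:30 → clear.
Full Take: ends Monday 20:00 at or before Woodwind Run-through starts Tuesday 12:30 → clear.
Vocals Warm-up: ends Tuesday 07:30 at or before Woodwind Run-through starts Tuesday 12:30 → clear.
Full Run-through: starts Tuesday 14:00 at or after Woodwind Run-through ends Tuesday 13:00 → clear.
Strings Block: starts Tuesday 20:30 at or after Woodwind Run-through ends Tuesday 13:00 → clear.
Rhythm Mixing: starts Wednesday 09:30 at or after Woodwind Run-through ends Tuesday 13:00 → clear.

Yes — the slot is free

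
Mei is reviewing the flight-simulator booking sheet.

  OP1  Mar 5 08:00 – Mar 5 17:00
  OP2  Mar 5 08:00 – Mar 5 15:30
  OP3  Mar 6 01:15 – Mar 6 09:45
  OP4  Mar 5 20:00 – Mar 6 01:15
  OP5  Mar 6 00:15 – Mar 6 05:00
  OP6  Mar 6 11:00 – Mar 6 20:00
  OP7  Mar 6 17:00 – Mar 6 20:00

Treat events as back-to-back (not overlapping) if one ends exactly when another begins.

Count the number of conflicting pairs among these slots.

4

Two intervals overlap when each starts before the other ends.
Sorted by start: OP1, OP2, OP4, OP5, OP3, OP6, OP7.
OP2 starts before OP1 ends → OP1 and OP2 overlap.
OP4 starts after OP1 ends — done with OP1.
OP4 starts after OP2 ends — done with OP2.
OP5 starts before OP4 ends → OP4 and OP5 overlap.
OP3 starts exactly when OP4 ends (back-to-back, no overlap) — done with OP4.
OP3 starts before OP5 ends → OP5 and OP3 overlap.
OP6 starts after OP5 ends — done with OP5.
OP6 starts after OP3 ends — done with OP3.
OP7 starts before OP6 ends → OP6 and OP7 overlap.
Overlapping pairs: OP1 & OP2, OP3 & OP5, OP4 & OP5, OP6 & OP7 — 4 in total.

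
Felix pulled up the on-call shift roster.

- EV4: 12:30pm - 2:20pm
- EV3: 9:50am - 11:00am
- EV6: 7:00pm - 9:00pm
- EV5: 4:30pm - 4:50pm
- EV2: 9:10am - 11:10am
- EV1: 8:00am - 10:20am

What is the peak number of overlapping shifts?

Sort all start/end points and keep a running count:
8:00am start EV1 → 1
9:10am start EV2 → 2
9:50am start EV3 → 3
10:20am end EV1 → 2
11:00am end EV3 → 1
11:10am end EV2 → 0
12:30pm start EV4 → 1
2:20pm end EV4 → 0
4:30pm start EV5 → 1
4:50pm end EV5 → 0
7:00pm start EV6 → 1
9:00pm end EV6 → 0
Peak is 3, at 9:50am (EV1, EV2, EV3).

3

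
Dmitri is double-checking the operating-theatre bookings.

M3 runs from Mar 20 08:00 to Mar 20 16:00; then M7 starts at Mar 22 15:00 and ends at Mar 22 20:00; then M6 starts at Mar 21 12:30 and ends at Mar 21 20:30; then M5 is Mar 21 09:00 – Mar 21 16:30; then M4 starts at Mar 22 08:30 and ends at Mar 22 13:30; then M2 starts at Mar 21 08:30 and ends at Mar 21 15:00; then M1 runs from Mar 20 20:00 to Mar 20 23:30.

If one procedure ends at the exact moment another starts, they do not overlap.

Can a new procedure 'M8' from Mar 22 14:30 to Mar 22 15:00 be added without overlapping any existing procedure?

Yes — the slot is free

M3: ends Mar 20 16:00 at or before M8 starts Mar 22 14:30 → clear.
M1: ends Mar 20 23:30 at or before M8 starts Mar 22 14:30 → clear.
M2: ends Mar 21 15:00 at or before M8 starts Mar 22 14:30 → clear.
M5: ends Mar 21 16:30 at or before M8 starts Mar 22 14:30 → clear.
M6: ends Mar 21 20:30 at or before M8 starts Mar 22 14:30 → clear.
M4: ends Mar 22 13:30 at or before M8 starts Mar 22 14:30 → clear.
M7: starts Mar 22 15:00 at or after M8 ends Mar 22 15:00 → clear.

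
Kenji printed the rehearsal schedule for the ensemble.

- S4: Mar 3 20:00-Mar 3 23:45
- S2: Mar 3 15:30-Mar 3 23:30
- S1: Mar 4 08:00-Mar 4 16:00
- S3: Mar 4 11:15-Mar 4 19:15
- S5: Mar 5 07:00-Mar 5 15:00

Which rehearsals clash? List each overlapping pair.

S1 & S3, S2 & S4

Sorted by start: S2, S4, S1, S3, S5.
S4 starts before S2 ends → S2 and S4 overlap.
S1 starts after S2 ends, so nothing later overlaps S2 either.
S1 starts after S4 ends, so nothing later overlaps S4 either.
S3 starts before S1 ends → S1 and S3 overlap.
S5 starts after S1 ends.
S5 starts after S3 ends.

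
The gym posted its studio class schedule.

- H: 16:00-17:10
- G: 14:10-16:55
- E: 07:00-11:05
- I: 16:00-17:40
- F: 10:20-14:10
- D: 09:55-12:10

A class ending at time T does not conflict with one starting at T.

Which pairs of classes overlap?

Sorted by start: E, D, F, G, H, I.
D starts before E ends → E and D overlap.
F starts before E ends → E and F overlap.
G starts after E ends, so E has no further overlaps.
F starts before D ends → D and F overlap.
G starts after D ends, so D has no further overlaps.
G starts exactly when F ends (back-to-back, no overlap), so F has no further overlaps.
H starts before G ends → G and H overlap.
I starts before G ends → G and I overlap.
I starts before H ends → H and I overlap.

D & E, D & F, E & F, G & H, G & I, H & I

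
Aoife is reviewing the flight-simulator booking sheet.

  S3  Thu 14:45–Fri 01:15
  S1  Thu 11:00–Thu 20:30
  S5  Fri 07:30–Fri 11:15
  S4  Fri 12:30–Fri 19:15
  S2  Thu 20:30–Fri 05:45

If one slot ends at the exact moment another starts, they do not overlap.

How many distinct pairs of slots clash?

2

Sorted by start: S1, S3, S2, S5, S4.
S3 starts before S1 ends → S1 and S3 overlap.
S2 starts exactly when S1 ends (back-to-back, no overlap); S1 is clear from here.
S2 starts before S3 ends → S3 and S2 overlap.
S5 starts after S3 ends; S3 is clear from here.
S5 starts after S2 ends; S2 is clear from here.
S4 starts after S5 ends.
Overlapping pairs: S1 & S3, S2 & S3 — 2 in total.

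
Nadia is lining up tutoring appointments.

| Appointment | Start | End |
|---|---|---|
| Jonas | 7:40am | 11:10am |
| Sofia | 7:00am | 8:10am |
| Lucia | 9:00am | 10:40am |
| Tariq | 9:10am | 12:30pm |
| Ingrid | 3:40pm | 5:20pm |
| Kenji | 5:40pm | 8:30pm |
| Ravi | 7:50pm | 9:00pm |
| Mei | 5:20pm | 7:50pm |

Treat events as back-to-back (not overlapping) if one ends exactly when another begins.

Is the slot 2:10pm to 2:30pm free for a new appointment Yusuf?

Sofia: ends 8:10am at or before Yusuf starts 2:10pm → clear.
Jonas: ends 11:10am at or before Yusuf starts 2:10pm → clear.
Lucia: ends 10:40am at or before Yusuf starts 2:10pm → clear.
Tariq: ends 12:30pm at or before Yusuf starts 2:10pm → clear.
Ingrid: starts 3:40pm at or after Yusuf ends 2:30pm → clear.
Mei: starts 5:20pm at or after Yusuf ends 2:30pm → clear.
Kenji: starts 5:40pm at or after Yusuf ends 2:30pm → clear.
Ravi: starts 7:50pm at or after Yusuf ends 2:30pm → clear.

Yes — the slot is free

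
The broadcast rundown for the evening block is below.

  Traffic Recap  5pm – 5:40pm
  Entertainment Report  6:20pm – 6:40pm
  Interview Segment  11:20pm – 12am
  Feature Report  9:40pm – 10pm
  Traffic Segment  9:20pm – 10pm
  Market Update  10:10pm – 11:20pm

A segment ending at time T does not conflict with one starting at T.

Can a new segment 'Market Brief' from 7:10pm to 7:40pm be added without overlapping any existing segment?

Traffic Recap: ends 5:40pm at or before Market Brief starts 7:10pm → clear.
Entertainment Report: ends 6:40pm at or before Market Brief starts 7:10pm → clear.
Traffic Segment: starts 9:20pm at or after Market Brief ends 7:40pm → clear.
Feature Report: starts 9:40pm at or after Market Brief ends 7:40pm → clear.
Market Update: starts 10:10pm at or after Market Brief ends 7:40pm → clear.
Interview Segment: starts 11:20pm at or after Market Brief ends 7:40pm → clear.

Yes — the slot is free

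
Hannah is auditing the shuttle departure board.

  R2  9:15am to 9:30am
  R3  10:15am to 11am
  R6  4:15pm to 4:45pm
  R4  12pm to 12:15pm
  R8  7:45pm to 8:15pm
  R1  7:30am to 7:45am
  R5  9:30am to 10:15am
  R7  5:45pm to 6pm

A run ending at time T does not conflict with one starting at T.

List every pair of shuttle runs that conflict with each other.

Sorted by start: R1, R2, R5, R3, R4, R6, R7, R8.
R2 starts after R1 ends — done with R1.
R5 starts exactly when R2 ends (back-to-back, no overlap) — done with R2.
R3 starts exactly when R5 ends (back-to-back, no overlap) — done with R5.
R4 starts after R3 ends — done with R3.
R6 starts after R4 ends — done with R4.
R7 starts after R6 ends — done with R6.
R8 starts after R7 ends.

no conflicts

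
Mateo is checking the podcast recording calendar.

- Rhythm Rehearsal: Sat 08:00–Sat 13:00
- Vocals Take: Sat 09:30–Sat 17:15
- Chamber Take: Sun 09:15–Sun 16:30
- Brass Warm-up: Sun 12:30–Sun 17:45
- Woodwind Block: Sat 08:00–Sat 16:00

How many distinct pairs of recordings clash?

4

Sorted by start: Woodwind Block, Rhythm Rehearsal, Vocals Take, Chamber Take, Brass Warm-up.
Rhythm Rehearsal starts before Woodwind Block ends → Woodwind Block and Rhythm Rehearsal overlap.
Vocals Take starts before Woodwind Block ends → Woodwind Block and Vocals Take overlap.
Chamber Take starts after Woodwind Block ends; Woodwind Block is clear from here.
Vocals Take starts before Rhythm Rehearsal ends → Rhythm Rehearsal and Vocals Take overlap.
Chamber Take starts after Rhythm Rehearsal ends; Rhythm Rehearsal is clear from here.
Chamber Take starts after Vocals Take ends; Vocals Take is clear from here.
Brass Warm-up starts before Chamber Take ends → Chamber Take and Brass Warm-up overlap.
Overlapping pairs: Brass Warm-up & Chamber Take, Rhythm Rehearsal & Vocals Take, Rhythm Rehearsal & Woodwind Block, Vocals Take & Woodwind Block — 4 in total.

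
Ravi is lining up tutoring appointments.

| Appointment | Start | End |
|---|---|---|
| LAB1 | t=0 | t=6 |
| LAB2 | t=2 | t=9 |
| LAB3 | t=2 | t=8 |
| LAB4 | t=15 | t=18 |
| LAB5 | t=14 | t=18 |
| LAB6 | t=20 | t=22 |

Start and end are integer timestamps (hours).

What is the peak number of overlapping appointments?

Walk through starts and ends in time order (an end at T is processed before a start at T):
t=0 start LAB1 → 1
t=2 start LAB2 → 2
t=2 start LAB3 → 3
t=6 end LAB1 → 2
t=8 end LAB3 → 1
t=9 end LAB2 → 0
t=14 start LAB5 → 1
t=15 start LAB4 → 2
t=18 end LAB4 → 1
t=18 end LAB5 → 0
t=20 start LAB6 → 1
t=22 end LAB6 → 0
Peak is 3, at t=2 (LAB1, LAB2, LAB3).

3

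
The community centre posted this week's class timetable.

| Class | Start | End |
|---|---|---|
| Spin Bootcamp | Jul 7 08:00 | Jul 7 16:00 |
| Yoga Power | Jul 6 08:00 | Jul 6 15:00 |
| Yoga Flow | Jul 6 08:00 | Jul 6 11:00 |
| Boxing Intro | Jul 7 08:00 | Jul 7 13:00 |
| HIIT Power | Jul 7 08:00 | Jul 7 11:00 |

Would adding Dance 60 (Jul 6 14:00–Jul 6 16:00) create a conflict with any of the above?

Yoga Flow: ends Jul 6 11:00 at or before Dance 60 starts Jul 6 14:00 → clear.
Yoga Power: starts Jul 6 08:00 before Dance 60 ends Jul 6 16:00, and ends Jul 6 15:00 after Dance 60 starts Jul 6 14:00 → overlap.
Boxing Intro: starts Jul 7 08:00 at or after Dance 60 ends Jul 6 16:00 → clear.
Spin Bootcamp: starts Jul 7 08:00 at or after Dance 60 ends Jul 6 16:00 → clear.
HIIT Power: starts Jul 7 08:00 at or after Dance 60 ends Jul 6 16:00 → clear.
Dance 60 overlaps Yoga Power.

Yes — it overlaps Yoga Power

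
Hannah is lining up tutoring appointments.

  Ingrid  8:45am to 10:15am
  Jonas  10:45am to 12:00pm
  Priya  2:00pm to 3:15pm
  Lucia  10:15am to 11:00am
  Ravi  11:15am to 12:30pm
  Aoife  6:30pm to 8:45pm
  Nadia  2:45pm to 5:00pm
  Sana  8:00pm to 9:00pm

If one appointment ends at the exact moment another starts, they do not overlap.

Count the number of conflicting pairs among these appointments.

Sorted by start: Ingrid, Lucia, Jonas, Ravi, Priya, Nadia, Aoife, Sana.
Lucia starts exactly when Ingrid ends (back-to-back, no overlap), so nothing later overlaps Ingrid either.
Jonas starts before Lucia ends → Lucia and Jonas overlap.
Ravi starts after Lucia ends, so nothing later overlaps Lucia either.
Ravi starts before Jonas ends → Jonas and Ravi overlap.
Priya starts after Jonas ends, so nothing later overlaps Jonas either.
Priya starts after Ravi ends, so nothing later overlaps Ravi either.
Nadia starts before Priya ends → Priya and Nadia overlap.
Aoife starts after Priya ends, so nothing later overlaps Priya either.
Aoife starts after Nadia ends, so nothing later overlaps Nadia either.
Sana starts before Aoife ends → Aoife and Sana overlap.
Overlapping pairs: Aoife & Sana, Jonas & Lucia, Jonas & Ravi, Nadia & Priya — 4 in total.

4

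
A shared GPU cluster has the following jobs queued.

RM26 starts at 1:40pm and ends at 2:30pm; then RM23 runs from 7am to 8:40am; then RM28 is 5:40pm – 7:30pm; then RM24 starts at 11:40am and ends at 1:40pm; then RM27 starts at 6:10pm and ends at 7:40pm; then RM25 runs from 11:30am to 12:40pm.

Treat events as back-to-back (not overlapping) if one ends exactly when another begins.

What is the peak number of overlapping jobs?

Sweep the timeline, counting +1 at each start and −1 at each end (ends before starts at a tie):
7am start RM23 → 1
8:40am end RM23 → 0
11:30am start RM25 → 1
11:40am start RM24 → 2
12:40pm end RM25 → 1
1:40pm end RM24 → 0
1:40pm start RM26 → 1
2:30pm end RM26 → 0
5:40pm start RM28 → 1
6:10pm start RM27 → 2
7:30pm end RM28 → 1
7:40pm end RM27 → 0
Peak is 2, at 11:40am (RM24, RM25).

2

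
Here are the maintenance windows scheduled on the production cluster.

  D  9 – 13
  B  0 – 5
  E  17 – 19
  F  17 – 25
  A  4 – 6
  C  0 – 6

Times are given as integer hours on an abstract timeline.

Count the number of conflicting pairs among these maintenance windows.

4

Check each pair: they overlap iff neither finishes before the other starts.
Sorted by start: B, C, A, D, E, F.
C starts before B ends → B and C overlap.
A starts before B ends → B and A overlap.
D starts after B ends — done with B.
A starts before C ends → C and A overlap.
D starts after C ends — done with C.
D starts after A ends — done with A.
E starts after D ends — done with D.
F starts before E ends → E and F overlap.
Overlapping pairs: A & B, A & C, B & C, E & F — 4 in total.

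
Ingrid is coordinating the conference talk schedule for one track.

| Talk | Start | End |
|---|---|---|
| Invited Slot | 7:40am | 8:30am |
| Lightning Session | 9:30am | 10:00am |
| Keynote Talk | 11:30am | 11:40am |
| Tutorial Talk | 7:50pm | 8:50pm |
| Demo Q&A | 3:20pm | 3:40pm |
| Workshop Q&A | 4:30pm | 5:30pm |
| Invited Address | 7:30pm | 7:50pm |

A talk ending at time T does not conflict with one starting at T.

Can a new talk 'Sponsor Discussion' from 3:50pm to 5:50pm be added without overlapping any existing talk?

No — it overlaps Workshop Q&A

Invited Slot: ends 8:30am at or before Sponsor Discussion starts 3:50pm → clear.
Lightning Session: ends 10:00am at or before Sponsor Discussion starts 3:50pm → clear.
Keynote Talk: ends 11:40am at or before Sponsor Discussion starts 3:50pm → clear.
Demo Q&A: ends 3:40pm at or before Sponsor Discussion starts 3:50pm → clear.
Workshop Q&A: starts 4:30pm before Sponsor Discussion ends 5:50pm, and ends 5:30pm after Sponsor Discussion starts 3:50pm → overlap.
Invited Address: starts 7:30pm at or after Sponsor Discussion ends 5:50pm → clear.
Tutorial Talk: starts 7:50pm at or after Sponsor Discussion ends 5:50pm → clear.
Sponsor Discussion overlaps Workshop Q&A.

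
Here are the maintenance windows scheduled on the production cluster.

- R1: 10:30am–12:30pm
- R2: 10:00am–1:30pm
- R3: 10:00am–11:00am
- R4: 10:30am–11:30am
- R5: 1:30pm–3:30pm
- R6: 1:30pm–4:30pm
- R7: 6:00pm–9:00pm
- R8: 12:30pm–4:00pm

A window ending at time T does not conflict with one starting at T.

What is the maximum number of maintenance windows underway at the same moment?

4

Sweep the timeline, counting +1 at each start and −1 at each end (ends before starts at a tie):
10:00am start R2 → 1
10:00am start R3 → 2
10:30am start R1 → 3
10:30am start R4 → 4
11:00am end R3 → 3
11:30am end R4 → 2
12:30pm end R1 → 1
12:30pm start R8 → 2
1:30pm end R2 → 1
1:30pm start R5 → 2
1:30pm start R6 → 3
3:30pm end R5 → 2
4:00pm end R8 → 1
4:30pm end R6 → 0
6:00pm start R7 → 1
9:00pm end R7 → 0
Peak is 4, at 10:30am (R1, R2, R3, R4).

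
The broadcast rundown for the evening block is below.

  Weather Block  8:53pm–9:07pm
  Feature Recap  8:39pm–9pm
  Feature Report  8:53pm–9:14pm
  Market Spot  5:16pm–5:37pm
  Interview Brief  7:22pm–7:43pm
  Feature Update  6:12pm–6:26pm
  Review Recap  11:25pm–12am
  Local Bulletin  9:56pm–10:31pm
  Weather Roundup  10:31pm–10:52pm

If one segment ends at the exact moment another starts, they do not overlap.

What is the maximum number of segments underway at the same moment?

3

Walk through starts and ends in time order (an end at T is processed before a start at T):
5:16pm start Market Spot → 1
5:37pm end Market Spot → 0
6:12pm start Feature Update → 1
6:26pm end Feature Update → 0
7:22pm start Interview Brief → 1
7:43pm end Interview Brief → 0
8:39pm start Feature Recap → 1
8:53pm start Feature Report → 2
8:53pm start Weather Block → 3
9pm end Feature Recap → 2
9:07pm end Weather Block → 1
9:14pm end Feature Report → 0
9:56pm start Local Bulletin → 1
10:31pm end Local Bulletin → 0
10:31pm start Weather Roundup → 1
10:52pm end Weather Roundup → 0
11:25pm start Review Recap → 1
12am end Review Recap → 0
Peak is 3, at 8:53pm (Feature Recap, Feature Report, Weather Block).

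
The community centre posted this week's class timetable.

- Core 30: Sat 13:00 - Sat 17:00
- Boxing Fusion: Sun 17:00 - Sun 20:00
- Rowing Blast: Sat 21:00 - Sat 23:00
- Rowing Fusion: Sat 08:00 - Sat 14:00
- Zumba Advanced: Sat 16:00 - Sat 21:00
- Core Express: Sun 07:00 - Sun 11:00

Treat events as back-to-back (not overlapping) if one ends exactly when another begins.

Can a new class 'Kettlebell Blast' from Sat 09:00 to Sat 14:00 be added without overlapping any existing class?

Rowing Fusion: starts Sat 08:00 before Kettlebell Blast ends Sat 14:00, and ends Sat 14:00 after Kettlebell Blast starts Sat 09:00 → overlap.
Core 30: starts Sat 13:00 before Kettlebell Blast ends Sat 14:00, and ends Sat 17:00 after Kettlebell Blast starts Sat 09:00 → overlap.
Zumba Advanced: starts Sat 16:00 at or after Kettlebell Blast ends Sat 14:00 → clear.
Rowing Blast: starts Sat 21:00 at or after Kettlebell Blast ends Sat 14:00 → clear.
Core Express: starts Sun 07:00 at or after Kettlebell Blast ends Sat 14:00 → clear.
Boxing Fusion: starts Sun 17:00 at or after Kettlebell Blast ends Sat 14:00 → clear.
Kettlebell Blast overlaps Rowing Fusion, Core 30.

No — it overlaps Core 30, Rowing Fusion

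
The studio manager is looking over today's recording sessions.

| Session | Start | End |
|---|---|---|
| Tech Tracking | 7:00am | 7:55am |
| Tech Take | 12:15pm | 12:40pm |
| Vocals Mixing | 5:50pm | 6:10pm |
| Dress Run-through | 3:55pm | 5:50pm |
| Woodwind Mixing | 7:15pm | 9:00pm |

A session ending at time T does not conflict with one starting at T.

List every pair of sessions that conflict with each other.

no overlapping pairs

Sorted by start: Tech Tracking, Tech Take, Dress Run-through, Vocals Mixing, Woodwind Mixing.
Tech Take starts after Tech Tracking ends — done with Tech Tracking.
Dress Run-through starts after Tech Take ends — done with Tech Take.
Vocals Mixing starts exactly when Dress Run-through ends (back-to-back, no overlap) — done with Dress Run-through.
Woodwind Mixing starts after Vocals Mixing ends.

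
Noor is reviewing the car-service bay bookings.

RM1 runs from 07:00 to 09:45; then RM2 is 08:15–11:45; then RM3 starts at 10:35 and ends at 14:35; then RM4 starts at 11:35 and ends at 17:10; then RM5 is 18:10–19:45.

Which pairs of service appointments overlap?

Sorted by start: RM1, RM2, RM3, RM4, RM5.
RM2 starts before RM1 ends → RM1 and RM2 overlap.
RM3 starts after RM1 ends, so RM1 has no further overlaps.
RM3 starts before RM2 ends → RM2 and RM3 overlap.
RM4 starts before RM2 ends → RM2 and RM4 overlap.
RM5 starts after RM2 ends.
RM4 starts before RM3 ends → RM3 and RM4 overlap.
RM5 starts after RM3 ends.
RM5 starts after RM4 ends.

RM1 & RM2, RM2 & RM3, RM2 & RM4, RM3 & RM4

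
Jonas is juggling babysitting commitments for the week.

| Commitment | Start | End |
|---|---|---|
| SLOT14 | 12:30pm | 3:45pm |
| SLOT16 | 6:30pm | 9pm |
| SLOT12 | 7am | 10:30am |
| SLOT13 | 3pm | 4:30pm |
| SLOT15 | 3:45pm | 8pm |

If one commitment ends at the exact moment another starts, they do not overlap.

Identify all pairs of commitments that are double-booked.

SLOT13 & SLOT14, SLOT13 & SLOT15, SLOT15 & SLOT16

Sorted by start: SLOT12, SLOT14, SLOT13, SLOT15, SLOT16.
SLOT14 starts after SLOT12 ends, so SLOT12 has no further overlaps.
SLOT13 starts before SLOT14 ends → SLOT14 and SLOT13 overlap.
SLOT15 starts exactly when SLOT14 ends (back-to-back, no overlap), so SLOT14 has no further overlaps.
SLOT15 starts before SLOT13 ends → SLOT13 and SLOT15 overlap.
SLOT16 starts after SLOT13 ends.
SLOT16 starts before SLOT15 ends → SLOT15 and SLOT16 overlap.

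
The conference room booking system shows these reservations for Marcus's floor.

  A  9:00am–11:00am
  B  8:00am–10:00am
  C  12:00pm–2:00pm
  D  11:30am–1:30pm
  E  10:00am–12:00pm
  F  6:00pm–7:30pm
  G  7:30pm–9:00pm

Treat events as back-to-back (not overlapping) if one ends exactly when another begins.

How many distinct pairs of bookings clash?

Sorted by start: B, A, E, D, C, F, G.
A starts before B ends → B and A overlap.
E starts exactly when B ends (back-to-back, no overlap); B is clear from here.
E starts before A ends → A and E overlap.
D starts after A ends; A is clear from here.
D starts before E ends → E and D overlap.
C starts exactly when E ends (back-to-back, no overlap); E is clear from here.
C starts before D ends → D and C overlap.
F starts after D ends; D is clear from here.
F starts after C ends; C is clear from here.
G starts exactly when F ends (back-to-back, no overlap).
Overlapping pairs: A & B, A & E, C & D, D & E — 4 in total.

4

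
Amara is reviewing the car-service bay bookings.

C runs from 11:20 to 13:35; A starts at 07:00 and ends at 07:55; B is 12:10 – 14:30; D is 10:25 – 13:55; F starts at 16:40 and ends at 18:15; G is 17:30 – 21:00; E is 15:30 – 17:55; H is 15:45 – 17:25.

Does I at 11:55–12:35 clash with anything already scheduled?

Yes — it overlaps B, C, D

A: ends 07:55 at or before I starts 11:55 → clear.
D: starts 10:25 before I ends 12:35, and ends 13:55 after I starts 11:55 → overlap.
C: starts 11:20 before I ends 12:35, and ends 13:35 after I starts 11:55 → overlap.
B: starts 12:10 before I ends 12:35, and ends 14:30 after I starts 11:55 → overlap.
E: starts 15:30 at or after I ends 12:35 → clear.
H: starts 15:45 at or after I ends 12:35 → clear.
F: starts 16:40 at or after I ends 12:35 → clear.
G: starts 17:30 at or after I ends 12:35 → clear.
I overlaps B, C, D.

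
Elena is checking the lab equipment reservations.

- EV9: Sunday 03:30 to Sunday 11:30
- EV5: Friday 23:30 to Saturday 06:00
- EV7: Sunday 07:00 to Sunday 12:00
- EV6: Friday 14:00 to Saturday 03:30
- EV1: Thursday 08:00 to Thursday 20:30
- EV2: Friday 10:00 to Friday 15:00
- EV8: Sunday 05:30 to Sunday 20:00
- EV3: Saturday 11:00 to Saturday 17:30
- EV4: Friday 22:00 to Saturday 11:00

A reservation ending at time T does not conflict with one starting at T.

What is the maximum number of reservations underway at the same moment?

3

Sweep the timeline, counting +1 at each start and −1 at each end (ends before starts at a tie):
Thursday 08:00 start EV1 → 1
Thursday 20:30 end EV1 → 0
Friday 10:00 start EV2 → 1
Friday 14:00 start EV6 → 2
Friday 15:00 end EV2 → 1
Friday 22:00 start EV4 → 2
Friday 23:30 start EV5 → 3
Saturday 03:30 end EV6 → 2
Saturday 06:00 end EV5 → 1
Saturday 11:00 end EV4 → 0
Saturday 11:00 start EV3 → 1
Saturday 17:30 end EV3 → 0
Sunday 03:30 start EV9 → 1
Sunday 05:30 start EV8 → 2
Sunday 07:00 start EV7 → 3
Sunday 11:30 end EV9 → 2
Sunday 12:00 end EV7 → 1
Sunday 20:00 end EV8 → 0
Peak is 3, at Friday 23:30 (EV4, EV5, EV6).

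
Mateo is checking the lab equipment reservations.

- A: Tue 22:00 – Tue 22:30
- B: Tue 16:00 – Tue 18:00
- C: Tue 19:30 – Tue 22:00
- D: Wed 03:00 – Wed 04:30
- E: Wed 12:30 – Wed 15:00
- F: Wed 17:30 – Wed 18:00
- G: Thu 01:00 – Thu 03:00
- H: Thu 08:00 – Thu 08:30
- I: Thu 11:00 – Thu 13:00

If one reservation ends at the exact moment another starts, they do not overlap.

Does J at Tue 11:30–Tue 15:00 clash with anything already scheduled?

No — it doesn't clash with anything

B: starts Tue 16:00 at or after J ends Tue 15:00 → clear.
C: starts Tue 19:30 at or after J ends Tue 15:00 → clear.
A: starts Tue 22:00 at or after J ends Tue 15:00 → clear.
D: starts Wed 03:00 at or after J ends Tue 15:00 → clear.
E: starts Wed 12:30 at or after J ends Tue 15:00 → clear.
F: starts Wed 17:30 at or after J ends Tue 15:00 → clear.
G: starts Thu 01:00 at or after J ends Tue 15:00 → clear.
H: starts Thu 08:00 at or after J ends Tue 15:00 → clear.
I: starts Thu 11:00 at or after J ends Tue 15:00 → clear.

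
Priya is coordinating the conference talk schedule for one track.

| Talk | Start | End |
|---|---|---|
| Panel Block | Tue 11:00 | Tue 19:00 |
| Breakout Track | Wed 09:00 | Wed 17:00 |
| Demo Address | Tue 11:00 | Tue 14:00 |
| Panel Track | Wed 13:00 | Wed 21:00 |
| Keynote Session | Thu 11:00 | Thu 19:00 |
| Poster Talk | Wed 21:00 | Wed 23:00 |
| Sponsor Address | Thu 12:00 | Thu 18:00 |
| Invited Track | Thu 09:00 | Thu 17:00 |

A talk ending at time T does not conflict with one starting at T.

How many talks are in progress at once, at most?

Sort all start/end points and keep a running count:
Tue 11:00 start Demo Address → 1
Tue 11:00 start Panel Block → 2
Tue 14:00 end Demo Address → 1
Tue 19:00 end Panel Block → 0
Wed 09:00 start Breakout Track → 1
Wed 13:00 start Panel Track → 2
Wed 17:00 end Breakout Track → 1
Wed 21:00 end Panel Track → 0
Wed 21:00 start Poster Talk → 1
Wed 23:00 end Poster Talk → 0
Thu 09:00 start Invited Track → 1
Thu 11:00 start Keynote Session → 2
Thu 12:00 start Sponsor Address → 3
Thu 17:00 end Invited Track → 2
Thu 18:00 end Sponsor Address → 1
Thu 19:00 end Keynote Session → 0
Peak is 3, at Thu 12:00 (Invited Track, Keynote Session, Sponsor Address).

3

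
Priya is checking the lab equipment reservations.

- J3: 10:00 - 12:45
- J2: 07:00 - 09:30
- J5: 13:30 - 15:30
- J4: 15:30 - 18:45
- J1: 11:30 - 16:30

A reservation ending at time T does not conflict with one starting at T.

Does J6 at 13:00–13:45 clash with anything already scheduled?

Yes — it overlaps J1, J5

J2: ends 09:30 at or before J6 starts 13:00 → clear.
J3: ends 12:45 at or before J6 starts 13:00 → clear.
J1: starts 11:30 before J6 ends 13:45, and ends 16:30 after J6 starts 13:00 → overlap.
J5: starts 13:30 before J6 ends 13:45, and ends 15:30 after J6 starts 13:00 → overlap.
J4: starts 15:30 at or after J6 ends 13:45 → clear.
J6 overlaps J1, J5.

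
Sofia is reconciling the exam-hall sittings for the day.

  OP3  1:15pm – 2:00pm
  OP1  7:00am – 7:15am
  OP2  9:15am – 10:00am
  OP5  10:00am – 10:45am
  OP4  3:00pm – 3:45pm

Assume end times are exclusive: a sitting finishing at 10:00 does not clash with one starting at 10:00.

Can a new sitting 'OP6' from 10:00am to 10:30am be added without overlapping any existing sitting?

No — it overlaps OP5

OP1: ends 7:15am at or before OP6 starts 10:00am → clear.
OP2: ends 10:00am at or before OP6 starts 10:00am → clear.
OP5: starts 10:00am before OP6 ends 10:30am, and ends 10:45am after OP6 starts 10:00am → overlap.
OP3: starts 1:15pm at or after OP6 ends 10:30am → clear.
OP4: starts 3:00pm at or after OP6 ends 10:30am → clear.
OP6 overlaps OP5.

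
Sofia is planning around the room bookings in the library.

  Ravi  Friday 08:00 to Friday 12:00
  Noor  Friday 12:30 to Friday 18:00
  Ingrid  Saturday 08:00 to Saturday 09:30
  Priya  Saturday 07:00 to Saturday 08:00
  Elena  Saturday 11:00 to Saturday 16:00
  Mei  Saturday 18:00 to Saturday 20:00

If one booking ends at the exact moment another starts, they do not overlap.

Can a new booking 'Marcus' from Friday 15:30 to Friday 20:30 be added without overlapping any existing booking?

Ravi: ends Friday 12:00 at or before Marcus starts Friday 15:30 → clear.
Noor: starts Friday 12:30 before Marcus ends Friday 20:30, and ends Friday 18:00 after Marcus starts Friday 15:30 → overlap.
Priya: starts Saturday 07:00 at or after Marcus ends Friday 20:30 → clear.
Ingrid: starts Saturday 08:00 at or after Marcus ends Friday 20:30 → clear.
Elena: starts Saturday 11:00 at or after Marcus ends Friday 20:30 → clear.
Mei: starts Saturday 18:00 at or after Marcus ends Friday 20:30 → clear.
Marcus overlaps Noor.

No — it overlaps Noor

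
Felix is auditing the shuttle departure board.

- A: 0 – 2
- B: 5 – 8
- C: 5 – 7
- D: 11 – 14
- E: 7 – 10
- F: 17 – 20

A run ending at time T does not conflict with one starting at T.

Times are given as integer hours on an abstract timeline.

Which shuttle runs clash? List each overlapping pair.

Two intervals overlap when each starts before the other ends.
Sorted by start: A, B, C, E, D, F.
B starts after A ends — done with A.
C starts before B ends → B and C overlap.
E starts before B ends → B and E overlap.
D starts after B ends — done with B.
E starts exactly when C ends (back-to-back, no overlap) — done with C.
D starts after E ends — done with E.
F starts after D ends.

B & C, B & E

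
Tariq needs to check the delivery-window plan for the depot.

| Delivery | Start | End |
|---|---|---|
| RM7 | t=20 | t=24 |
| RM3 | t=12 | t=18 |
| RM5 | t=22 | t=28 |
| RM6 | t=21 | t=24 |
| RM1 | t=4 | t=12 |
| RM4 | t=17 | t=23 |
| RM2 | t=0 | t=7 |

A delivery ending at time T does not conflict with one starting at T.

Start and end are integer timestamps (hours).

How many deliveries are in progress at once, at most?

Sweep the timeline, counting +1 at each start and −1 at each end (ends before starts at a tie):
t=0 start RM2 → 1
t=4 start RM1 → 2
t=7 end RM2 → 1
t=12 end RM1 → 0
t=12 start RM3 → 1
t=17 start RM4 → 2
t=18 end RM3 → 1
t=20 start RM7 → 2
t=21 start RM6 → 3
t=22 start RM5 → 4
t=23 end RM4 → 3
t=24 end RM6 → 2
t=24 end RM7 → 1
t=28 end RM5 → 0
Peak is 4, at t=22 (RM4, RM5, RM6, RM7).

4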